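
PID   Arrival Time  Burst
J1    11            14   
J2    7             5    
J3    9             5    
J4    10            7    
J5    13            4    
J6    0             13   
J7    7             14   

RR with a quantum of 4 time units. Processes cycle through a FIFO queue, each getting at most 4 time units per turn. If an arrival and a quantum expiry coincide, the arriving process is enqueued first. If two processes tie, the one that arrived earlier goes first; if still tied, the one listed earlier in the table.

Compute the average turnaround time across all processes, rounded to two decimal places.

Gantt: | J6 0-8 | J2 8-12 | J7 12-16 | J6 16-20 | J3 20-24 | J4 24-28 | J1 28-32 | J2 32-33 | J5 33-37 | J7 37-41 | J6 41-42 | J3 42-43 | J4 43-46 | J1 46-50 | J7 50-54 | J1 54-58 | J7 58-60 | J1 60-62 |
Completion: J1=62  J2=33  J3=43  J4=46  J5=37  J6=42  J7=60
Turnaround times: J1=51, J2=26, J3=34, J4=36, J5=24, J6=42, J7=53
Average turnaround = (51+26+34+36+24+42+53) / 7 = 266/7 = 38.00

38.00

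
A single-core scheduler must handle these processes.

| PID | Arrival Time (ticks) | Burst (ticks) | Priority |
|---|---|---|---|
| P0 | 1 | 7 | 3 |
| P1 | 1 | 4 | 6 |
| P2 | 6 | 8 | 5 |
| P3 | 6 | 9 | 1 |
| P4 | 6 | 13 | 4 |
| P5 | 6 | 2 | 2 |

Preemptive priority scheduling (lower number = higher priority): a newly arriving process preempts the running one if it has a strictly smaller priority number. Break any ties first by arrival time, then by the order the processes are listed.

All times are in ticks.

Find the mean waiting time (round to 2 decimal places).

16.33

Timeline: | idle 0-1 | P0 1-6 | P3 6-15 | P5 15-17 | P0 17-19 | P4 19-32 | P2 32-40 | P1 40-44 |
Completion: P0=19  P1=44  P2=40  P3=15  P4=32  P5=17
Turnaround (C−A): P0=18  P1=43  P2=34  P3=9  P4=26  P5=11
Waiting times: P0=11, P1=39, P2=26, P3=0, P4=13, P5=9
Average waiting = (11+39+26+0+13+9) / 6 = 98/6 = 16.33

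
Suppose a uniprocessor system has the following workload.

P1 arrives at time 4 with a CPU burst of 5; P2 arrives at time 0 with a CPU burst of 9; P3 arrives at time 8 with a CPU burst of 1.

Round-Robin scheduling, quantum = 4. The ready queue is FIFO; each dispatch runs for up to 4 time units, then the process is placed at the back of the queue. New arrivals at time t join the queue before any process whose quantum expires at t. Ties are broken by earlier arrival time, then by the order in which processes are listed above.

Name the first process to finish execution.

P3

Timeline: | P2 0-4 | P1 4-8 | P2 8-12 | P3 12-13 | P1 13-14 | P2 14-15 |
Completion: P1=14  P2=15  P3=13
Turnaround (C−A): P1=10  P2=15  P3=5
Finish order: P3 → P1 → P2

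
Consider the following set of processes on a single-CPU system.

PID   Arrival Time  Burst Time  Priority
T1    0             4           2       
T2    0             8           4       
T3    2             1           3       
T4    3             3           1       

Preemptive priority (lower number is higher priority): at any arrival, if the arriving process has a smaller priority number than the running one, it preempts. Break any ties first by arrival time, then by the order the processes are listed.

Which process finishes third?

T3

Timeline: | T1 0-3 | T4 3-6 | T1 6-7 | T3 7-8 | T2 8-16 |
Completion: T1=7  T2=16  T3=8  T4=6
Turnaround (C−A): T1=7  T2=16  T3=6  T4=3
Finish order: T4 → T1 → T3 → T2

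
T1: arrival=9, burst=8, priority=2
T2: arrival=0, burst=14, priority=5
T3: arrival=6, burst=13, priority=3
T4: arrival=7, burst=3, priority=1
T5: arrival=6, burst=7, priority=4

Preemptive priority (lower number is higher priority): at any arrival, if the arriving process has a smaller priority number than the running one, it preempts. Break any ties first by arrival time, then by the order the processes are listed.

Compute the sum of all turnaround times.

112

Gantt: | T2 0-6 | T3 6-7 | T4 7-10 | T1 10-18 | T3 18-30 | T5 30-37 | T2 37-45 |
Completion: T1=18  T2=45  T3=30  T4=10  T5=37
Turnaround = completion − arrival: T1=9, T2=45, T3=24, T4=3, T5=31
Total turnaround = 9 + 45 + 24 + 3 + 31 = 112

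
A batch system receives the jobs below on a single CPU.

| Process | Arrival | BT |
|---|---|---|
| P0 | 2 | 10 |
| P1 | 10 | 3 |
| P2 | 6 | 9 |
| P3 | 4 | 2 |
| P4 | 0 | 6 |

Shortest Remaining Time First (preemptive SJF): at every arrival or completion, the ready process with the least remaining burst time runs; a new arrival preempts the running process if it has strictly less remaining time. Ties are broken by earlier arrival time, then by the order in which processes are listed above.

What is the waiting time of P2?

5

Gantt: | P4 0-6 | P3 6-8 | P2 8-10 | P1 10-13 | P2 13-20 | P0 20-30 |
Completion: P0=30  P1=13  P2=20  P3=8  P4=6
Turnaround (C−A): P0=28  P1=3  P2=14  P3=4  P4=6
Waiting(P2) = turnaround − burst = 14 − 9 = 5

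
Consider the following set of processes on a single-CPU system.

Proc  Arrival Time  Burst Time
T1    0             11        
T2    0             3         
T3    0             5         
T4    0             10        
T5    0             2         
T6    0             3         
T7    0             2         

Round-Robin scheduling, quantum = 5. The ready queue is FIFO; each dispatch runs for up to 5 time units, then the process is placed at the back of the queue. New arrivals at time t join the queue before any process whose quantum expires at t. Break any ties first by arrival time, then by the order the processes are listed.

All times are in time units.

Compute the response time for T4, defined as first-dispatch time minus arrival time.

13

Timeline: | T1 0-5 | T2 5-8 | T3 8-13 | T4 13-18 | T5 18-20 | T6 20-23 | T7 23-25 | T1 25-30 | T4 30-35 | T1 35-36 |
Completion: T1=36  T2=8  T3=13  T4=35  T5=20  T6=23  T7=25
Response(T4) = first start − arrival = 13 − 0 = 13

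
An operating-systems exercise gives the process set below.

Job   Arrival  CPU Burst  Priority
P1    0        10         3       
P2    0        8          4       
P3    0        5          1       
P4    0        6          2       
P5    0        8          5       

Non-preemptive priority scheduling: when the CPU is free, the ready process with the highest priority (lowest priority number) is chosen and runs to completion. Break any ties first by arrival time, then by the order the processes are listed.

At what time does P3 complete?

Timeline: | P3 0-5 | P4 5-11 | P1 11-21 | P2 21-29 | P5 29-37 |
Completion: P1=21  P2=29  P3=5  P4=11  P5=37
Turnaround (C−A): P1=21  P2=29  P3=5  P4=11  P5=37

5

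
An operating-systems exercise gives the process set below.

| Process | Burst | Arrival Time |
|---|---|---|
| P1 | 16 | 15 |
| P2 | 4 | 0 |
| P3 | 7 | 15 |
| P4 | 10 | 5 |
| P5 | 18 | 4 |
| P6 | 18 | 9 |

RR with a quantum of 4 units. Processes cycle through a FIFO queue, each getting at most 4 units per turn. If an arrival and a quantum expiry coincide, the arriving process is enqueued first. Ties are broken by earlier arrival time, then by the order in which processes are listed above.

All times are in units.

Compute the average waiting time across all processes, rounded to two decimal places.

30.17

Schedule: | P2 0-4 | P5 4-8 | P4 8-12 | P5 12-16 | P6 16-20 | P4 20-24 | P1 24-28 | P3 28-32 | P5 32-36 | P6 36-40 | P4 40-42 | P1 42-46 | P3 46-49 | P5 49-53 | P6 53-57 | P1 57-61 | P5 61-63 | P6 63-67 | P1 67-71 | P6 71-73 |
Completion: P1=71  P2=4  P3=49  P4=42  P5=63  P6=73
Waiting times: P1=40, P2=0, P3=27, P4=27, P5=41, P6=46
Average waiting = (40+0+27+27+41+46) / 6 = 181/6 = 30.17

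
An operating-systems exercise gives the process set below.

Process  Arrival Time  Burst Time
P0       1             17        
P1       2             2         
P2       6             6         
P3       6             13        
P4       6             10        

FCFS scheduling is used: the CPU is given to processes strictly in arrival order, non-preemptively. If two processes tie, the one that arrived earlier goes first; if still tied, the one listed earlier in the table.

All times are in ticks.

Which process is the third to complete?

P2

Schedule: | idle 0-1 | P0 1-18 | P1 18-20 | P2 20-26 | P3 26-39 | P4 39-49 |
Completion: P0=18  P1=20  P2=26  P3=39  P4=49
Finish order: P0 → P1 → P2 → P3 → P4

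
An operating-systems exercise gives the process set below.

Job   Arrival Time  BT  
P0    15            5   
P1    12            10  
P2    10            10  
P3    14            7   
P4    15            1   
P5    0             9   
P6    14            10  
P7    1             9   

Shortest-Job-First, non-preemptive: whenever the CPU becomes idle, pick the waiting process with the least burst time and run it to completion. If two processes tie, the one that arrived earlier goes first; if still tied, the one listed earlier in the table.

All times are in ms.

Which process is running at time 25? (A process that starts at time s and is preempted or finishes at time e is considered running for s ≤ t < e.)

Timeline: | P5 0-9 | P7 9-18 | P4 18-19 | P0 19-24 | P3 24-31 | P2 31-41 | P1 41-51 | P6 51-61 |
Completion: P0=24  P1=51  P2=41  P3=31  P4=19  P5=9  P6=61  P7=18
Turnaround (C−A): P0=9  P1=39  P2=31  P3=17  P4=4  P5=9  P6=47  P7=17

P3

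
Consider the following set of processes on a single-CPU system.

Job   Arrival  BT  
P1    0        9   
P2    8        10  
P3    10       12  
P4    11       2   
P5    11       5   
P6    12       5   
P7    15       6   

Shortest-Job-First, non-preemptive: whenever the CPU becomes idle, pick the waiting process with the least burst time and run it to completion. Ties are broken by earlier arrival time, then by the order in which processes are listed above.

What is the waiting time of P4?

8

Gantt: | P1 0-9 | P2 9-19 | P4 19-21 | P5 21-26 | P6 26-31 | P7 31-37 | P3 37-49 |
Completion: P1=9  P2=19  P3=49  P4=21  P5=26  P6=31  P7=37
Turnaround (C−A): P1=9  P2=11  P3=39  P4=10  P5=15  P6=19  P7=22
Waiting(P4) = turnaround − burst = 10 − 2 = 8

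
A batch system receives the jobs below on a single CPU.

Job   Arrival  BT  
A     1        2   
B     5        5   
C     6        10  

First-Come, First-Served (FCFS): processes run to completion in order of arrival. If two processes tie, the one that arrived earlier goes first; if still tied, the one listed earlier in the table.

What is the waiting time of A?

Timeline: | idle 0-1 | A 1-3 | idle 3-5 | B 5-10 | C 10-20 |
Completion: A=3  B=10  C=20
Waiting(A) = turnaround − burst = 2 − 2 = 0

0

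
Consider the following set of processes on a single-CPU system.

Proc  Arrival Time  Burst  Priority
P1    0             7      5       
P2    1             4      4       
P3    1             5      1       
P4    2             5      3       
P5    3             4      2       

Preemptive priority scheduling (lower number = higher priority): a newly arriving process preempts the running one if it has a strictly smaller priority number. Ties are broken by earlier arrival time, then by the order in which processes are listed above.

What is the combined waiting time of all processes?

Schedule: | P1 0-1 | P3 1-6 | P5 6-10 | P4 10-15 | P2 15-19 | P1 19-25 |
Completion: P1=25  P2=19  P3=6  P4=15  P5=10
Waiting = turnaround − burst: P1=18, P2=14, P3=0, P4=8, P5=3
Total waiting = 18 + 14 + 0 + 8 + 3 = 43

43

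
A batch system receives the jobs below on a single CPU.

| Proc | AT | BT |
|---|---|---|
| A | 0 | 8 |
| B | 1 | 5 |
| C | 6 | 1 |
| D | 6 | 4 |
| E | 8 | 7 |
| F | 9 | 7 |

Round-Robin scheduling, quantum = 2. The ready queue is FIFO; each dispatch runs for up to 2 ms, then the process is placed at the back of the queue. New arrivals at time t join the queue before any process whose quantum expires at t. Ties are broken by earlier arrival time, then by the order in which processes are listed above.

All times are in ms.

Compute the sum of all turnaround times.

100

Gantt: | A 0-2 | B 2-4 | A 4-6 | B 6-8 | C 8-9 | D 9-11 | A 11-13 | E 13-15 | B 15-16 | F 16-18 | D 18-20 | A 20-22 | E 22-24 | F 24-26 | E 26-28 | F 28-30 | E 30-31 | F 31-32 |
Completion: A=22  B=16  C=9  D=20  E=31  F=32
Turnaround (C−A): A=22  B=15  C=3  D=14  E=23  F=23
Turnaround = completion − arrival: A=22, B=15, C=3, D=14, E=23, F=23
Total turnaround = 22 + 15 + 3 + 14 + 23 + 23 = 100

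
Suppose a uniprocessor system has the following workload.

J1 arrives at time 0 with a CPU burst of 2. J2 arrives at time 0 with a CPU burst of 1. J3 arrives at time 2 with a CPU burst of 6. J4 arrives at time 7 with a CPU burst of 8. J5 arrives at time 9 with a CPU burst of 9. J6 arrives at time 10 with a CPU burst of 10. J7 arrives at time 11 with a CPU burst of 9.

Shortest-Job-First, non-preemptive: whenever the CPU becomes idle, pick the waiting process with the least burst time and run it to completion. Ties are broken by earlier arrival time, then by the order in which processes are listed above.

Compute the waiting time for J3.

Timeline: | J2 0-1 | J1 1-3 | J3 3-9 | J4 9-17 | J5 17-26 | J7 26-35 | J6 35-45 |
Completion: J1=3  J2=1  J3=9  J4=17  J5=26  J6=45  J7=35
Turnaround (C−A): J1=3  J2=1  J3=7  J4=10  J5=17  J6=35  J7=24
Waiting(J3) = turnaround − burst = 7 − 6 = 1

1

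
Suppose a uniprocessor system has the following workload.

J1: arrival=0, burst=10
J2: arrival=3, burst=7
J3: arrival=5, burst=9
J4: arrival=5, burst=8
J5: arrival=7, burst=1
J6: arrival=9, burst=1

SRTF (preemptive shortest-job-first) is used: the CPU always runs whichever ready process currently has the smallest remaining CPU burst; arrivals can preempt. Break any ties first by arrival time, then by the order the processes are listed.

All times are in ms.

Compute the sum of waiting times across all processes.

47

Gantt: | J1 0-7 | J5 7-8 | J1 8-9 | J6 9-10 | J1 10-12 | J2 12-19 | J4 19-27 | J3 27-36 |
Completion: J1=12  J2=19  J3=36  J4=27  J5=8  J6=10
Waiting = turnaround − burst: J1=2, J2=9, J3=22, J4=14, J5=0, J6=0
Total waiting = 2 + 9 + 22 + 14 + 0 + 0 = 47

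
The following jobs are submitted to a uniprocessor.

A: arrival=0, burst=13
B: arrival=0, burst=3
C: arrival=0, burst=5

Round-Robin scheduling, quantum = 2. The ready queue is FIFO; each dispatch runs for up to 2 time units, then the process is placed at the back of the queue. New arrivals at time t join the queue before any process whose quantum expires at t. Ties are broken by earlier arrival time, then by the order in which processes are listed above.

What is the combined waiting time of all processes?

23

Timeline: | A 0-2 | B 2-4 | C 4-6 | A 6-8 | B 8-9 | C 9-11 | A 11-13 | C 13-14 | A 14-21 |
Completion: A=21  B=9  C=14
Turnaround (C−A): A=21  B=9  C=14
Waiting = turnaround − burst: A=8, B=6, C=9
Total waiting = 8 + 6 + 9 = 23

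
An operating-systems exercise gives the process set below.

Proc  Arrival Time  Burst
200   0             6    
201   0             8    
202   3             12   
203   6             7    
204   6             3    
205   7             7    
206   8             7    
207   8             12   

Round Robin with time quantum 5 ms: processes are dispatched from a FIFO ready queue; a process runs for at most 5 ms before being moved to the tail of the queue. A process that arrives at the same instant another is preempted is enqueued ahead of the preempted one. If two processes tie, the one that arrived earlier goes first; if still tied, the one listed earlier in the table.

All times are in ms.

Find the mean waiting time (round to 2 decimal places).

Timeline: | 200 0-5 | 201 5-10 | 202 10-15 | 200 15-16 | 203 16-21 | 204 21-24 | 205 24-29 | 206 29-34 | 207 34-39 | 201 39-42 | 202 42-47 | 203 47-49 | 205 49-51 | 206 51-53 | 207 53-58 | 202 58-60 | 207 60-62 |
Completion: 200=16  201=42  202=60  203=49  204=24  205=51  206=53  207=62
Waiting times: 200=10, 201=34, 202=45, 203=36, 204=15, 205=37, 206=38, 207=42
Average waiting = (10+34+45+36+15+37+38+42) / 8 = 257/8 = 32.13

32.13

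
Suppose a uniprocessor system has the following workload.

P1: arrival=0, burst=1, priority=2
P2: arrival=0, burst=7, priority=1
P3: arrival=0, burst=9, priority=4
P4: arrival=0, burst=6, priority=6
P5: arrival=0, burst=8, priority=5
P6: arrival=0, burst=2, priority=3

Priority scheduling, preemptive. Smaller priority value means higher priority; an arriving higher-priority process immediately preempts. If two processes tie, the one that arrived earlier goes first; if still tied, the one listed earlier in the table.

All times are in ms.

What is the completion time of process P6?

10

Schedule: | P2 0-7 | P1 7-8 | P6 8-10 | P3 10-19 | P5 19-27 | P4 27-33 |
Completion: P1=8  P2=7  P3=19  P4=33  P5=27  P6=10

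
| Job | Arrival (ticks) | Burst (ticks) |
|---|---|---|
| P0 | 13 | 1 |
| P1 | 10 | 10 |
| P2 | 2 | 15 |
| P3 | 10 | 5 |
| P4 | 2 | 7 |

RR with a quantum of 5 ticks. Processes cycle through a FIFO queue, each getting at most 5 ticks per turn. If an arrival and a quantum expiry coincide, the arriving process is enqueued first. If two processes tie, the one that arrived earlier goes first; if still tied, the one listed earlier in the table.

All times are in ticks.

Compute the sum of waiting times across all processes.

86

Timeline: | idle 0-2 | P2 2-7 | P4 7-12 | P2 12-17 | P1 17-22 | P3 22-27 | P4 27-29 | P0 29-30 | P2 30-35 | P1 35-40 |
Completion: P0=30  P1=40  P2=35  P3=27  P4=29
Waiting = turnaround − burst: P0=16, P1=20, P2=18, P3=12, P4=20
Total waiting = 16 + 20 + 18 + 12 + 20 = 86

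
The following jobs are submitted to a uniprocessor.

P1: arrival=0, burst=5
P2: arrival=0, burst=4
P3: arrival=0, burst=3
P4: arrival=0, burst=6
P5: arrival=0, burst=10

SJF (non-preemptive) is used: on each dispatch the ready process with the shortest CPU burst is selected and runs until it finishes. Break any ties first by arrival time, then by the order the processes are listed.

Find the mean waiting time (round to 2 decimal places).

8.00

Gantt: | P3 0-3 | P2 3-7 | P1 7-12 | P4 12-18 | P5 18-28 |
Completion: P1=12  P2=7  P3=3  P4=18  P5=28
Turnaround (C−A): P1=12  P2=7  P3=3  P4=18  P5=28
Waiting times: P1=7, P2=3, P3=0, P4=12, P5=18
Average waiting = (7+3+0+12+18) / 5 = 40/5 = 8.00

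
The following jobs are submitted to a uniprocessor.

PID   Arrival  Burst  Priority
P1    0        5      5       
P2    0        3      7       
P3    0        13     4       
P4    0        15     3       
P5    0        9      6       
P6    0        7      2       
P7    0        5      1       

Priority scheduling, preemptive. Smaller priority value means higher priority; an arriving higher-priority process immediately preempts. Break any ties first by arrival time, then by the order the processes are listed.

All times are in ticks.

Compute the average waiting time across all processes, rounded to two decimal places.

Timeline: | P7 0-5 | P6 5-12 | P4 12-27 | P3 27-40 | P1 40-45 | P5 45-54 | P2 54-57 |
Completion: P1=45  P2=57  P3=40  P4=27  P5=54  P6=12  P7=5
Waiting times: P1=40, P2=54, P3=27, P4=12, P5=45, P6=5, P7=0
Average waiting = (40+54+27+12+45+5+0) / 7 = 183/7 = 26.14

26.14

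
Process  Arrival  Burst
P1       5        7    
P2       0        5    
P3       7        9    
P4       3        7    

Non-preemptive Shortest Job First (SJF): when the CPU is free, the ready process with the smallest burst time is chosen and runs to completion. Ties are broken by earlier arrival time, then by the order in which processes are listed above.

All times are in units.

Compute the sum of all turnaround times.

49

Gantt: | P2 0-5 | P4 5-12 | P1 12-19 | P3 19-28 |
Completion: P1=19  P2=5  P3=28  P4=12
Turnaround (C−A): P1=14  P2=5  P3=21  P4=9
Turnaround = completion − arrival: P1=14, P2=5, P3=21, P4=9
Total turnaround = 14 + 5 + 21 + 9 = 49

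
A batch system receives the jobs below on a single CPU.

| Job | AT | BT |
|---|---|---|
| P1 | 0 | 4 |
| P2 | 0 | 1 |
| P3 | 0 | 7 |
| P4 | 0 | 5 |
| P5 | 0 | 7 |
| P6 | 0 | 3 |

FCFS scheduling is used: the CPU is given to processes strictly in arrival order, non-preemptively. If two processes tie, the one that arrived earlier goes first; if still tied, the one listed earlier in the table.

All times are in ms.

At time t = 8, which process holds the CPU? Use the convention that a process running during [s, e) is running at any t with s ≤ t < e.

Timeline: | P1 0-4 | P2 4-5 | P3 5-12 | P4 12-17 | P5 17-24 | P6 24-27 |
Completion: P1=4  P2=5  P3=12  P4=17  P5=24  P6=27

P3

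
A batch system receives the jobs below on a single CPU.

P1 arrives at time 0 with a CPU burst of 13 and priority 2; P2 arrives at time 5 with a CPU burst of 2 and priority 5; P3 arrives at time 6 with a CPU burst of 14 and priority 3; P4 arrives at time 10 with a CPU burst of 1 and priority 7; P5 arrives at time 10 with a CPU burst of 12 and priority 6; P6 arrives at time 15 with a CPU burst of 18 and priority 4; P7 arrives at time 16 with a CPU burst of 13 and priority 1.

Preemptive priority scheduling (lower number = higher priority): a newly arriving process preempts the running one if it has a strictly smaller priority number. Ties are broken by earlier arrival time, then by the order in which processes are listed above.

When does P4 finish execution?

Gantt: | P1 0-13 | P3 13-16 | P7 16-29 | P3 29-40 | P6 40-58 | P2 58-60 | P5 60-72 | P4 72-73 |
Completion: P1=13  P2=60  P3=40  P4=73  P5=72  P6=58  P7=29

73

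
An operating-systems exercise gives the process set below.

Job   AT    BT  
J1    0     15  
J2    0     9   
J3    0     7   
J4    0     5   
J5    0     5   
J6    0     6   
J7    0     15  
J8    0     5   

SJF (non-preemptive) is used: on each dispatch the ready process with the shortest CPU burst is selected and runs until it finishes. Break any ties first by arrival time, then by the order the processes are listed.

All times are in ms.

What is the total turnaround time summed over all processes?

Timeline: | J4 0-5 | J5 5-10 | J8 10-15 | J6 15-21 | J3 21-28 | J2 28-37 | J1 37-52 | J7 52-67 |
Completion: J1=52  J2=37  J3=28  J4=5  J5=10  J6=21  J7=67  J8=15
Turnaround (C−A): J1=52  J2=37  J3=28  J4=5  J5=10  J6=21  J7=67  J8=15
Turnaround = completion − arrival: J1=52, J2=37, J3=28, J4=5, J5=10, J6=21, J7=67, J8=15
Total turnaround = 52 + 37 + 28 + 5 + 10 + 21 + 67 + 15 = 235

235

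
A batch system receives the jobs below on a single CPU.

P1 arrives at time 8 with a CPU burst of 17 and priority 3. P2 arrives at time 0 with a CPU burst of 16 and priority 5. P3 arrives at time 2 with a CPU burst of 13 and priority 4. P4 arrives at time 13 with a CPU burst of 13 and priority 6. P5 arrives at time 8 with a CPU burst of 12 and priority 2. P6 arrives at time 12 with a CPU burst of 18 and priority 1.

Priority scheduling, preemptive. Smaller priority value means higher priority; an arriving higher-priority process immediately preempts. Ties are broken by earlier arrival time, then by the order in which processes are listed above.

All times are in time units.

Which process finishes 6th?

Gantt: | P2 0-2 | P3 2-8 | P5 8-12 | P6 12-30 | P5 30-38 | P1 38-55 | P3 55-62 | P2 62-76 | P4 76-89 |
Completion: P1=55  P2=76  P3=62  P4=89  P5=38  P6=30
Turnaround (C−A): P1=47  P2=76  P3=60  P4=76  P5=30  P6=18
Finish order: P6 → P5 → P1 → P3 → P2 → P4

P4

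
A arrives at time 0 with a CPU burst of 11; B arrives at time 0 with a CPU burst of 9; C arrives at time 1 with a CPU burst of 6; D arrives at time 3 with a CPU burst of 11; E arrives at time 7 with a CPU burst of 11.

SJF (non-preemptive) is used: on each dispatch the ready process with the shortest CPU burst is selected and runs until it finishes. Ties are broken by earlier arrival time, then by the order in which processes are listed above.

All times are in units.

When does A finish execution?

Timeline: | B 0-9 | C 9-15 | A 15-26 | D 26-37 | E 37-48 |
Completion: A=26  B=9  C=15  D=37  E=48
Turnaround (C−A): A=26  B=9  C=14  D=34  E=41

26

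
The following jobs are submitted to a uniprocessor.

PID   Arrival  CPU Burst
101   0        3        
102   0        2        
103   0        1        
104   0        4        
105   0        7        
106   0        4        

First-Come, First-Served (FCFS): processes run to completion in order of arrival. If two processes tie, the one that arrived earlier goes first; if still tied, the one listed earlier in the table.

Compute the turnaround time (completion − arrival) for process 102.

Gantt: | 101 0-3 | 102 3-5 | 103 5-6 | 104 6-10 | 105 10-17 | 106 17-21 |
Completion: 101=3  102=5  103=6  104=10  105=17  106=21
Turnaround (C−A): 101=3  102=5  103=6  104=10  105=17  106=21
Turnaround(102) = completion − arrival = 5 − 0 = 5

5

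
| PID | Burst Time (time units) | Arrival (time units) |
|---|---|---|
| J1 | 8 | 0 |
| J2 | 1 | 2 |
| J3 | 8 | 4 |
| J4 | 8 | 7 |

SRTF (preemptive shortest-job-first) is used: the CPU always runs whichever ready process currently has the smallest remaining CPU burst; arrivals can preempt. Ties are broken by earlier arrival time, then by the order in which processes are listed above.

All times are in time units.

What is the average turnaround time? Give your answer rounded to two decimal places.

Timeline: | J1 0-2 | J2 2-3 | J1 3-9 | J3 9-17 | J4 17-25 |
Completion: J1=9  J2=3  J3=17  J4=25
Turnaround (C−A): J1=9  J2=1  J3=13  J4=18
Turnaround times: J1=9, J2=1, J3=13, J4=18
Average turnaround = (9+1+13+18) / 4 = 41/4 = 10.25

10.25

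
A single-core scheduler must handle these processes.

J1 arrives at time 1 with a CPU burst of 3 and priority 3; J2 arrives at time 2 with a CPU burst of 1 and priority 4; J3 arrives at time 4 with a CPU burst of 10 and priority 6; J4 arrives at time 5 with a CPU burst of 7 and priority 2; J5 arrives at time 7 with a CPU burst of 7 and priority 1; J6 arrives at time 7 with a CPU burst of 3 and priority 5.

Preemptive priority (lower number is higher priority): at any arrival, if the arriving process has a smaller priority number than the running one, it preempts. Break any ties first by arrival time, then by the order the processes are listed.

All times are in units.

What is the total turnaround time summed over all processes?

70

Timeline: | idle 0-1 | J1 1-4 | J2 4-5 | J4 5-7 | J5 7-14 | J4 14-19 | J6 19-22 | J3 22-32 |
Completion: J1=4  J2=5  J3=32  J4=19  J5=14  J6=22
Turnaround (C−A): J1=3  J2=3  J3=28  J4=14  J5=7  J6=15
Turnaround = completion − arrival: J1=3, J2=3, J3=28, J4=14, J5=7, J6=15
Total turnaround = 3 + 3 + 28 + 14 + 7 + 15 = 70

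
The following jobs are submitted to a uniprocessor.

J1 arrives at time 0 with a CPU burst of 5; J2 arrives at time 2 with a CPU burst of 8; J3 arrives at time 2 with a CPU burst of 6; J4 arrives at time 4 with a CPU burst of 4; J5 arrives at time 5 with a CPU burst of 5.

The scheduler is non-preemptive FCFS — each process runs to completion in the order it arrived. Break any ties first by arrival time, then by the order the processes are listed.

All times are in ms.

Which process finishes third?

J3

Timeline: | J1 0-5 | J2 5-13 | J3 13-19 | J4 19-23 | J5 23-28 |
Completion: J1=5  J2=13  J3=19  J4=23  J5=28
Finish order: J1 → J2 → J3 → J4 → J5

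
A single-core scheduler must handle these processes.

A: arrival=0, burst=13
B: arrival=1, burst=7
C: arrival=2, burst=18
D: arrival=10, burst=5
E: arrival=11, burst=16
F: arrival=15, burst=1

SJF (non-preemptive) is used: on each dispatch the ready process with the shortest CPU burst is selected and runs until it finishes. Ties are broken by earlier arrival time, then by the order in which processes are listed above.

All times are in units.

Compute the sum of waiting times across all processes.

Schedule: | A 0-13 | D 13-18 | F 18-19 | B 19-26 | E 26-42 | C 42-60 |
Completion: A=13  B=26  C=60  D=18  E=42  F=19
Turnaround (C−A): A=13  B=25  C=58  D=8  E=31  F=4
Waiting = turnaround − burst: A=0, B=18, C=40, D=3, E=15, F=3
Total waiting = 0 + 18 + 40 + 3 + 15 + 3 = 79

79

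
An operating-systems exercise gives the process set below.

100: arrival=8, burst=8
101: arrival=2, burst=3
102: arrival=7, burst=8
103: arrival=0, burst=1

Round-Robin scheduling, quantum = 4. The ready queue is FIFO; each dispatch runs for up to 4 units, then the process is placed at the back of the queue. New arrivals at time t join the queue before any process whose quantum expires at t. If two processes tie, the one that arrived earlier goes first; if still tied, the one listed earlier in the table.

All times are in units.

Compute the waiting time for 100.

7

Gantt: | 103 0-1 | idle 1-2 | 101 2-5 | idle 5-7 | 102 7-11 | 100 11-15 | 102 15-19 | 100 19-23 |
Completion: 100=23  101=5  102=19  103=1
Waiting(100) = turnaround − burst = 15 − 8 = 7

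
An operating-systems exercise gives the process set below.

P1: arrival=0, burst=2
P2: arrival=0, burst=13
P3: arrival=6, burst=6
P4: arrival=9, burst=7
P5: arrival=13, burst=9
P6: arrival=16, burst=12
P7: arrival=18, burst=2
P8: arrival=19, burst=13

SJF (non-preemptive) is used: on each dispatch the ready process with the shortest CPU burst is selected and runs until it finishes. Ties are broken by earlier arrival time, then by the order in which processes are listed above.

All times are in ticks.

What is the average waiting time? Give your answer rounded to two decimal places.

Timeline: | P1 0-2 | P2 2-15 | P3 15-21 | P7 21-23 | P4 23-30 | P5 30-39 | P6 39-51 | P8 51-64 |
Completion: P1=2  P2=15  P3=21  P4=30  P5=39  P6=51  P7=23  P8=64
Turnaround (C−A): P1=2  P2=15  P3=15  P4=21  P5=26  P6=35  P7=5  P8=45
Waiting times: P1=0, P2=2, P3=9, P4=14, P5=17, P6=23, P7=3, P8=32
Average waiting = (0+2+9+14+17+23+3+32) / 8 = 100/8 = 12.50

12.50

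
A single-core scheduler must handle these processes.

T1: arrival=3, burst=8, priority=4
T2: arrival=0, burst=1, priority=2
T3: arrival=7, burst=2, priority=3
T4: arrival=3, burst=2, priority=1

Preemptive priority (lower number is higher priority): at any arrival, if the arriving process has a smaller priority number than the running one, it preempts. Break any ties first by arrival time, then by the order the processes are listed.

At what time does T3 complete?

9

Schedule: | T2 0-1 | idle 1-3 | T4 3-5 | T1 5-7 | T3 7-9 | T1 9-15 |
Completion: T1=15  T2=1  T3=9  T4=5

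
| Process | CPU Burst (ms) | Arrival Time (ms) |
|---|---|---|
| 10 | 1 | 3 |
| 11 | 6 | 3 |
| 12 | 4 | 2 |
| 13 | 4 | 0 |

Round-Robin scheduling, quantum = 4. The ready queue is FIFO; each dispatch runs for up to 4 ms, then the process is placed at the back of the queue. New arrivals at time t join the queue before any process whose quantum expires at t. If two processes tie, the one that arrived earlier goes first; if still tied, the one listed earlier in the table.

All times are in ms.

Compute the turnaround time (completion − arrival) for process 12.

6

Timeline: | 13 0-4 | 12 4-8 | 10 8-9 | 11 9-15 |
Completion: 10=9  11=15  12=8  13=4
Turnaround (C−A): 10=6  11=12  12=6  13=4
Turnaround(12) = completion − arrival = 8 − 2 = 6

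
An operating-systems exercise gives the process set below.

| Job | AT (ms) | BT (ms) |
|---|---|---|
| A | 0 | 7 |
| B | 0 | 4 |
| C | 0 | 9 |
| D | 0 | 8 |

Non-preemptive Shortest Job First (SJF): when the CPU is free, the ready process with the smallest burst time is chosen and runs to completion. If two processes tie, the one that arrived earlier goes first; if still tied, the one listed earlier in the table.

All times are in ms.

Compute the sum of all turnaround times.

Schedule: | B 0-4 | A 4-11 | D 11-19 | C 19-28 |
Completion: A=11  B=4  C=28  D=19
Turnaround (C−A): A=11  B=4  C=28  D=19
Turnaround = completion − arrival: A=11, B=4, C=28, D=19
Total turnaround = 11 + 4 + 28 + 19 = 62

62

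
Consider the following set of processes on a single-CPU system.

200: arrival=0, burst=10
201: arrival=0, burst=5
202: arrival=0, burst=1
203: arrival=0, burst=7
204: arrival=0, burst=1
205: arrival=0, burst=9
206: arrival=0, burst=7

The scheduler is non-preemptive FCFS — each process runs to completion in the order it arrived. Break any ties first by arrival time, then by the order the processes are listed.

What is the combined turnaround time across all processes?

Timeline: | 200 0-10 | 201 10-15 | 202 15-16 | 203 16-23 | 204 23-24 | 205 24-33 | 206 33-40 |
Completion: 200=10  201=15  202=16  203=23  204=24  205=33  206=40
Turnaround = completion − arrival: 200=10, 201=15, 202=16, 203=23, 204=24, 205=33, 206=40
Total turnaround = 10 + 15 + 16 + 23 + 24 + 33 + 40 = 161

161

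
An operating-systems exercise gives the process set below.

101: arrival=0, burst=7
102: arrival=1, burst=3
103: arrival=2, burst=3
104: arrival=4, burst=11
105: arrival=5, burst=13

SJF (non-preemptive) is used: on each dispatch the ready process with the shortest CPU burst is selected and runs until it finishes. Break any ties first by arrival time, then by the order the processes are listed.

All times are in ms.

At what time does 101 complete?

7

Schedule: | 101 0-7 | 102 7-10 | 103 10-13 | 104 13-24 | 105 24-37 |
Completion: 101=7  102=10  103=13  104=24  105=37
Turnaround (C−A): 101=7  102=9  103=11  104=20  105=32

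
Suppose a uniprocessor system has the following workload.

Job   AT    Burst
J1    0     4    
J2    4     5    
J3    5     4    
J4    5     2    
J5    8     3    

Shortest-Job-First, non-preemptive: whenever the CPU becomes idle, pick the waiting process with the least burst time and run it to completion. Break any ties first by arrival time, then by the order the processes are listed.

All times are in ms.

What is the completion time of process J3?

Timeline: | J1 0-4 | J2 4-9 | J4 9-11 | J5 11-14 | J3 14-18 |
Completion: J1=4  J2=9  J3=18  J4=11  J5=14
Turnaround (C−A): J1=4  J2=5  J3=13  J4=6  J5=6

18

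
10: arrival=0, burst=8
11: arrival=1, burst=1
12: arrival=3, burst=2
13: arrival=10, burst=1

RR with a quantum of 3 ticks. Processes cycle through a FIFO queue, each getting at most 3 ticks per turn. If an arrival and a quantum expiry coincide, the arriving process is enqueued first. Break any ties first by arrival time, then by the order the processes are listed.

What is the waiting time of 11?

Schedule: | 10 0-3 | 11 3-4 | 12 4-6 | 10 6-11 | 13 11-12 |
Completion: 10=11  11=4  12=6  13=12
Turnaround (C−A): 10=11  11=3  12=3  13=2
Waiting(11) = turnaround − burst = 3 − 1 = 2

2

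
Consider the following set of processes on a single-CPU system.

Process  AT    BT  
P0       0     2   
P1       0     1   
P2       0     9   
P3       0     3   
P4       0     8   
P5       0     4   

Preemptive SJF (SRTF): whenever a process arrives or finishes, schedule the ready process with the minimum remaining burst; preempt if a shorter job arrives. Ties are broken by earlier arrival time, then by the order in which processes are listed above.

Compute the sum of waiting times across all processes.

Gantt: | P1 0-1 | P0 1-3 | P3 3-6 | P5 6-10 | P4 10-18 | P2 18-27 |
Completion: P0=3  P1=1  P2=27  P3=6  P4=18  P5=10
Waiting = turnaround − burst: P0=1, P1=0, P2=18, P3=3, P4=10, P5=6
Total waiting = 1 + 0 + 18 + 3 + 10 + 6 = 38

38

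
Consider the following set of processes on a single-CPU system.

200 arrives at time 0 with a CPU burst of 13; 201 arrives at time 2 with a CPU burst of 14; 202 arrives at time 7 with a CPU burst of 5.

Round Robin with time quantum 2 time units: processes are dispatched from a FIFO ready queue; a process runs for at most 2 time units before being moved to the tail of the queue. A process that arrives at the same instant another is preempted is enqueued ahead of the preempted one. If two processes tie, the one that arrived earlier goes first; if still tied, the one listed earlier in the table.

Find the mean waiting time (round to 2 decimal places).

14.67

Timeline: | 200 0-2 | 201 2-4 | 200 4-6 | 201 6-8 | 200 8-10 | 202 10-12 | 201 12-14 | 200 14-16 | 202 16-18 | 201 18-20 | 200 20-22 | 202 22-23 | 201 23-25 | 200 25-27 | 201 27-29 | 200 29-30 | 201 30-32 |
Completion: 200=30  201=32  202=23
Waiting times: 200=17, 201=16, 202=11
Average waiting = (17+16+11) / 3 = 44/3 = 14.67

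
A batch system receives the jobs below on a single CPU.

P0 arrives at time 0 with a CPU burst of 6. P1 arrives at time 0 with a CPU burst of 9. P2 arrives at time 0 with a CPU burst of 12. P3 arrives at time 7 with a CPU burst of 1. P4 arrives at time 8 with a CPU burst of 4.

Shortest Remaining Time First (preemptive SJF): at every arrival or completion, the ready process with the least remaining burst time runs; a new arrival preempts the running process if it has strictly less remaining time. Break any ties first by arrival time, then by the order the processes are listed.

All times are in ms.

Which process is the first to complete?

Schedule: | P0 0-6 | P1 6-7 | P3 7-8 | P4 8-12 | P1 12-20 | P2 20-32 |
Completion: P0=6  P1=20  P2=32  P3=8  P4=12
Finish order: P0 → P3 → P4 → P1 → P2

P0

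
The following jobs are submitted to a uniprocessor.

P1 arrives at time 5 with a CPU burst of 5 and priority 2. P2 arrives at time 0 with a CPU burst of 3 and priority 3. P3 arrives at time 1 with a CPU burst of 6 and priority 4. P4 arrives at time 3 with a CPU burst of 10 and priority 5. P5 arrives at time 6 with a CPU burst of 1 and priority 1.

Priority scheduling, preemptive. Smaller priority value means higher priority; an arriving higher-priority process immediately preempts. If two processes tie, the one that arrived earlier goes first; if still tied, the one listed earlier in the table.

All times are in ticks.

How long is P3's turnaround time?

14

Timeline: | P2 0-3 | P3 3-5 | P1 5-6 | P5 6-7 | P1 7-11 | P3 11-15 | P4 15-25 |
Completion: P1=11  P2=3  P3=15  P4=25  P5=7
Turnaround(P3) = completion − arrival = 15 − 1 = 14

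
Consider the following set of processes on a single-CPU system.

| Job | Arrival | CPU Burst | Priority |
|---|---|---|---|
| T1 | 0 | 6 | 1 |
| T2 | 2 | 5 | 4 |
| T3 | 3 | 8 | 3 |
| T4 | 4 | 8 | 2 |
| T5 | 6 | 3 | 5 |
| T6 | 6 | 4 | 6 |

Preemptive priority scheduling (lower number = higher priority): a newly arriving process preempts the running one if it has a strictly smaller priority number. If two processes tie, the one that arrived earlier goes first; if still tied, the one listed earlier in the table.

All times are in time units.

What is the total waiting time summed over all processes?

78

Schedule: | T1 0-6 | T4 6-14 | T3 14-22 | T2 22-27 | T5 27-30 | T6 30-34 |
Completion: T1=6  T2=27  T3=22  T4=14  T5=30  T6=34
Turnaround (C−A): T1=6  T2=25  T3=19  T4=10  T5=24  T6=28
Waiting = turnaround − burst: T1=0, T2=20, T3=11, T4=2, T5=21, T6=24
Total waiting = 0 + 20 + 11 + 2 + 21 + 24 = 78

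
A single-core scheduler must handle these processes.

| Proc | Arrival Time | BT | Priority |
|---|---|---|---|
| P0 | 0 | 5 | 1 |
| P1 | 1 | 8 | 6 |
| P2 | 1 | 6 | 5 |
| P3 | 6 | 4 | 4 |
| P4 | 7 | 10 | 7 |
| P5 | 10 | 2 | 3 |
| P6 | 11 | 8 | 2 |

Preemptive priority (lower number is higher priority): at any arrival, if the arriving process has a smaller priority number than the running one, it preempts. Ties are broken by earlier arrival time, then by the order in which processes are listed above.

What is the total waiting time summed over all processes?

76

Schedule: | P0 0-5 | P2 5-6 | P3 6-10 | P5 10-11 | P6 11-19 | P5 19-20 | P2 20-25 | P1 25-33 | P4 33-43 |
Completion: P0=5  P1=33  P2=25  P3=10  P4=43  P5=20  P6=19
Turnaround (C−A): P0=5  P1=32  P2=24  P3=4  P4=36  P5=10  P6=8
Waiting = turnaround − burst: P0=0, P1=24, P2=18, P3=0, P4=26, P5=8, P6=0
Total waiting = 0 + 24 + 18 + 0 + 26 + 8 + 0 = 76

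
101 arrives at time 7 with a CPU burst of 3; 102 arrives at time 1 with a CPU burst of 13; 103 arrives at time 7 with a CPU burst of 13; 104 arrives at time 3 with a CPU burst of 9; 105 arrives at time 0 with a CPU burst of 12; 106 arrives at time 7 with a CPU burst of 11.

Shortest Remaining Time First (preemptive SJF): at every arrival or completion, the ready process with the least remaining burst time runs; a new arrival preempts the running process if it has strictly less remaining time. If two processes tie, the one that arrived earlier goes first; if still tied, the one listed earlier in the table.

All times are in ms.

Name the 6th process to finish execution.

Gantt: | 105 0-7 | 101 7-10 | 105 10-15 | 104 15-24 | 106 24-35 | 102 35-48 | 103 48-61 |
Completion: 101=10  102=48  103=61  104=24  105=15  106=35
Turnaround (C−A): 101=3  102=47  103=54  104=21  105=15  106=28
Finish order: 101 → 105 → 104 → 106 → 102 → 103

103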